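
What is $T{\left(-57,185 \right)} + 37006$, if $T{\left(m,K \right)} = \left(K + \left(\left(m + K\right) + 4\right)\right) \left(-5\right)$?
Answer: $35421$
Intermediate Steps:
$T{\left(m,K \right)} = -20 - 10 K - 5 m$ ($T{\left(m,K \right)} = \left(K + \left(\left(K + m\right) + 4\right)\right) \left(-5\right) = \left(K + \left(4 + K + m\right)\right) \left(-5\right) = \left(4 + m + 2 K\right) \left(-5\right) = -20 - 10 K - 5 m$)
$T{\left(-57,185 \right)} + 37006 = \left(-20 - 1850 - -285\right) + 37006 = \left(-20 - 1850 + 285\right) + 37006 = -1585 + 37006 = 35421$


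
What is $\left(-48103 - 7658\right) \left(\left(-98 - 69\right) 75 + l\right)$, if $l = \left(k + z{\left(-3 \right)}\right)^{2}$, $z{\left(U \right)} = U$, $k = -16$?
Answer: $678276804$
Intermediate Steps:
$l = 361$ ($l = \left(-16 - 3\right)^{2} = \left(-19\right)^{2} = 361$)
$\left(-48103 - 7658\right) \left(\left(-98 - 69\right) 75 + l\right) = \left(-48103 - 7658\right) \left(\left(-98 - 69\right) 75 + 361\right) = - 55761 \left(\left(-167\right) 75 + 361\right) = - 55761 \left(-12525 + 361\right) = \left(-55761\right) \left(-12164\right) = 678276804$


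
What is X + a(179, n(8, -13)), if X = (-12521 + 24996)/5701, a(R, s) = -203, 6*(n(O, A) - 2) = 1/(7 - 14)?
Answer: -1144828/5701 ≈ -200.81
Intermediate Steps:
n(O, A) = 83/42 (n(O, A) = 2 + 1/(6*(7 - 14)) = 2 + (⅙)/(-7) = 2 + (⅙)*(-⅐) = 2 - 1/42 = 83/42)
X = 12475/5701 (X = 12475*(1/5701) = 12475/5701 ≈ 2.1882)
X + a(179, n(8, -13)) = 12475/5701 - 203 = -1144828/5701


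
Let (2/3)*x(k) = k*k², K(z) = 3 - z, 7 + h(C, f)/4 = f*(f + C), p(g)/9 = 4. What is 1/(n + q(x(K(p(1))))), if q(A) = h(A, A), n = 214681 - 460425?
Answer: 1/23246177670 ≈ 4.3018e-11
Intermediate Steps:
p(g) = 36 (p(g) = 9*4 = 36)
h(C, f) = -28 + 4*f*(C + f) (h(C, f) = -28 + 4*(f*(f + C)) = -28 + 4*(f*(C + f)) = -28 + 4*f*(C + f))
x(k) = 3*k³/2 (x(k) = 3*(k*k²)/2 = 3*k³/2)
n = -245744
q(A) = -28 + 8*A² (q(A) = -28 + 4*A² + 4*A*A = -28 + 4*A² + 4*A² = -28 + 8*A²)
1/(n + q(x(K(p(1))))) = 1/(-245744 + (-28 + 8*(3*(3 - 1*36)³/2)²)) = 1/(-245744 + (-28 + 8*(3*(3 - 36)³/2)²)) = 1/(-245744 + (-28 + 8*((3/2)*(-33)³)²)) = 1/(-245744 + (-28 + 8*((3/2)*(-35937))²)) = 1/(-245744 + (-28 + 8*(-107811/2)²)) = 1/(-245744 + (-28 + 8*(11623211721/4))) = 1/(-245744 + (-28 + 23246423442)) = 1/(-245744 + 23246423414) = 1/23246177670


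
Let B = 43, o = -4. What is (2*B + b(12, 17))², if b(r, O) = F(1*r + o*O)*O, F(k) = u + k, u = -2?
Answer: 810000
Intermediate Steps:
F(k) = -2 + k
b(r, O) = O*(-2 + r - 4*O) (b(r, O) = (-2 + (1*r - 4*O))*O = (-2 + (r - 4*O))*O = (-2 + r - 4*O)*O = O*(-2 + r - 4*O))
(2*B + b(12, 17))² = (2*43 + 17*(-2 + 12 - 4*17))² = (86 + 17*(-2 + 12 - 68))² = (86 + 17*(-58))² = (86 - 986)² = (-900)² = 810000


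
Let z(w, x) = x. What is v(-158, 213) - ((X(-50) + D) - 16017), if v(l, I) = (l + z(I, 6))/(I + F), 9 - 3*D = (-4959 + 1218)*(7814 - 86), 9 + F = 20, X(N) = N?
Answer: -269381075/28 ≈ -9.6208e+6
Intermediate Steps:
F = 11 (F = -9 + 20 = 11)
D = 9636819 (D = 3 - (-4959 + 1218)*(7814 - 86)/3 = 3 - (-1247)*7728 = 3 - ⅓*(-28910448) = 3 + 9636816 = 9636819)
v(l, I) = (6 + l)/(11 + I) (v(l, I) = (l + 6)/(I + 11) = (6 + l)/(11 + I))
v(-158, 213) - ((X(-50) + D) - 16017) = (6 - 158)/(11 + 213) - ((-50 + 9636819) - 16017) = -152/224 - (9636769 - 16017) = (1/224)*(-152) - 1*9620752 = -19/28 - 9620752 = -269381075/28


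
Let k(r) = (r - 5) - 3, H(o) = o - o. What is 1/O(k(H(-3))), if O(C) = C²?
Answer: 1/64 ≈ 0.015625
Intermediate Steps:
H(o) = 0
k(r) = -8 + r (k(r) = (-5 + r) - 3 = -8 + r)
1/O(k(H(-3))) = 1/((-8 + 0)²) = 1/((-8)²) = 1/64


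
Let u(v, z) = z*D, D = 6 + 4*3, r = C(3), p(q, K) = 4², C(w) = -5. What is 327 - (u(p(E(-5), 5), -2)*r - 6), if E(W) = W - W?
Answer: 153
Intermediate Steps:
E(W) = 0
p(q, K) = 16
r = -5
D = 18 (D = 6 + 12 = 18)
u(v, z) = 18*z (u(v, z) = z*18 = 18*z)
327 - (u(p(E(-5), 5), -2)*r - 6) = 327 - ((18*(-2))*(-5) - 6) = 327 - (-36*(-5) - 6) = 327 - (180 - 6) = 327 - 1*174 = 327 - 174 = 153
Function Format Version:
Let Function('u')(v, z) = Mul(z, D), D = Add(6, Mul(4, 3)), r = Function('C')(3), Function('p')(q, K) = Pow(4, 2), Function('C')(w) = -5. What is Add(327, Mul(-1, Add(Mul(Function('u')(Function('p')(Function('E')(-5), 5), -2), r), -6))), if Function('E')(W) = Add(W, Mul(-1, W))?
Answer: 153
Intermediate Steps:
Function('E')(W) = 0
Function('p')(q, K) = 16
r = -5
D = 18 (D = Add(6, 12) = 18)
Function('u')(v, z) = Mul(18, z) (Function('u')(v, z) = Mul(z, 18) = Mul(18, z))
Add(327, Mul(-1, Add(Mul(Function('u')(Function('p')(Function('E')(-5), 5), -2), r), -6))) = Add(327, Mul(-1, Add(Mul(Mul(18, -2), -5), -6))) = Add(327, Mul(-1, Add(Mul(-36, -5), -6))) = Add(327, Mul(-1, Add(180, -6))) = Add(327, Mul(-1, 174)) = Add(327, -174) = 153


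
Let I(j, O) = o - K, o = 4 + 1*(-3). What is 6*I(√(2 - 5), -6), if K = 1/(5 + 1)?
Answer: 5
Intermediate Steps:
o = 1 (o = 4 - 3 = 1)
K = ⅙ (K = 1/6 = ⅙ ≈ 0.16667)
I(j, O) = ⅚ (I(j, O) = 1 - 1*⅙ = 1 - ⅙ = ⅚)
6*I(√(2 - 5), -6) = 6*(⅚) = 5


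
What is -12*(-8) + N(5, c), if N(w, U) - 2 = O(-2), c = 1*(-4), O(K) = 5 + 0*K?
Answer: 103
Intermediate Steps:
O(K) = 5 (O(K) = 5 + 0 = 5)
c = -4
N(w, U) = 7 (N(w, U) = 2 + 5 = 7)
-12*(-8) + N(5, c) = -12*(-8) + 7 = 96 + 7 = 103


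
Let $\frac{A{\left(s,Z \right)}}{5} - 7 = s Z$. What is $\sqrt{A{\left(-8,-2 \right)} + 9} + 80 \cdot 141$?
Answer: $11280 + 2 \sqrt{31} \approx 11291.0$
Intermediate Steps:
$A{\left(s,Z \right)} = 35 + 5 Z s$ ($A{\left(s,Z \right)} = 35 + 5 s Z = 35 + 5 Z s$)
$\sqrt{A{\left(-8,-2 \right)} + 9} + 80 \cdot 141 = \sqrt{\left(35 + 5 \left(-2\right) \left(-8\right)\right) + 9} + 80 \cdot 141 = \sqrt{\left(35 + 80\right) + 9} + 11280 = \sqrt{115 + 9} + 11280 = \sqrt{124} + 11280 = 2 \sqrt{31} + 11280 = 11280 + 2 \sqrt{31}$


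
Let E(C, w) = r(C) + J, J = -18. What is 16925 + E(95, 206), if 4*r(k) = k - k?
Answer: 16907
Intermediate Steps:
r(k) = 0 (r(k) = (k - k)/4 = (1/4)*0 = 0)
E(C, w) = -18 (E(C, w) = 0 - 18 = -18)
16925 + E(95, 206) = 16925 - 18 = 16907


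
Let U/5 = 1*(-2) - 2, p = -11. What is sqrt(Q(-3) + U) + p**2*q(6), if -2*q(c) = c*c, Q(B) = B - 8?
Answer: -2178 + I*sqrt(31) ≈ -2178.0 + 5.5678*I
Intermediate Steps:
Q(B) = -8 + B
U = -20 (U = 5*(1*(-2) - 2) = 5*(-2 - 2) = 5*(-4) = -20)
q(c) = -c**2/2 (q(c) = -c*c/2 = -c**2/2)
sqrt(Q(-3) + U) + p**2*q(6) = sqrt((-8 - 3) - 20) + (-11)**2*(-1/2*6**2) = sqrt(-11 - 20) + 121*(-1/2*36) = sqrt(-31) + 121*(-18) = I*sqrt(31) - 2178 = -2178 + I*sqrt(31)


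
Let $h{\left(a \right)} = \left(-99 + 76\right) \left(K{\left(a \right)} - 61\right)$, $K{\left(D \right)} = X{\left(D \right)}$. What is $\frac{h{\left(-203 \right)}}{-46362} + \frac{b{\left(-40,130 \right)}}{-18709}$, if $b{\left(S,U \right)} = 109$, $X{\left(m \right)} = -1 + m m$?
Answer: $\frac{17700788671}{867386658} \approx 20.407$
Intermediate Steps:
$X{\left(m \right)} = -1 + m^{2}$
$K{\left(D \right)} = -1 + D^{2}$
$h{\left(a \right)} = 1426 - 23 a^{2}$ ($h{\left(a \right)} = \left(-99 + 76\right) \left(\left(-1 + a^{2}\right) - 61\right) = - 23 \left(-62 + a^{2}\right) = 1426 - 23 a^{2}$)
$\frac{h{\left(-203 \right)}}{-46362} + \frac{b{\left(-40,130 \right)}}{-18709} = \frac{1426 - 23 \left(-203\right)^{2}}{-46362} + \frac{109}{-18709} = \left(1426 - 947807\right) \left(- \frac{1}{46362}\right) + 109 \left(- \frac{1}{18709}\right) = \left(1426 - 947807\right) \left(- \frac{1}{46362}\right) - \frac{109}{18709} = \left(-946381\right) \left(- \frac{1}{46362}\right) - \frac{109}{18709} = \frac{946381}{46362} - \frac{109}{18709} = \frac{17700788671}{867386658}$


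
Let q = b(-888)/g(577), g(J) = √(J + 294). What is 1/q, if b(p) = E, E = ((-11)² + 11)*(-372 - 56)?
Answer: -√871/56496 ≈ -0.00052239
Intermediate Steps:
E = -56496 (E = (121 + 11)*(-428) = 132*(-428) = -56496)
g(J) = √(294 + J)
b(p) = -56496
q = -56496*√871/871 (q = -56496/√(294 + 577) = -56496*√871/871 ≈ -1914.3)
1/q = 1/(-56496*√871/871) = -√871/56496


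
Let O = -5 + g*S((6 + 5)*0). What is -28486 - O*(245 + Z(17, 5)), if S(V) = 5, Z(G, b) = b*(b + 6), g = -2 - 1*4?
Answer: -17986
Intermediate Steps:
g = -6 (g = -2 - 4 = -6)
Z(G, b) = b*(6 + b)
O = -35 (O = -5 - 6*5 = -5 - 30 = -35)
-28486 - O*(245 + Z(17, 5)) = -28486 - (-35)*(245 + 5*(6 + 5)) = -28486 - (-35)*(245 + 5*11) = -28486 - (-35)*(245 + 55) = -28486 - (-35)*300 = -28486 - 1*(-10500) = -28486 + 10500 = -17986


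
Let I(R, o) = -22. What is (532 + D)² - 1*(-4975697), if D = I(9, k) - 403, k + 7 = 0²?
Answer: 4987146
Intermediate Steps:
k = -7 (k = -7 + 0² = -7 + 0 = -7)
D = -425 (D = -22 - 403 = -425)
(532 + D)² - 1*(-4975697) = (532 - 425)² - 1*(-4975697) = 107² + 4975697 = 11449 + 4975697 = 4987146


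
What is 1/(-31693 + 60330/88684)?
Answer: -44342/1405300841 ≈ -3.1553e-5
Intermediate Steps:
1/(-31693 + 60330/88684) = 1/(-31693 + 60330*(1/88684)) = 1/(-31693 + 30165/44342) = 1/(-1405300841/44342) = -44342/1405300841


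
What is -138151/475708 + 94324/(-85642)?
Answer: -28351104667/20370292268 ≈ -1.3918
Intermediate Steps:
-138151/475708 + 94324/(-85642) = -138151*1/475708 + 94324*(-1/85642) = -138151/475708 - 47162/42821 = -28351104667/20370292268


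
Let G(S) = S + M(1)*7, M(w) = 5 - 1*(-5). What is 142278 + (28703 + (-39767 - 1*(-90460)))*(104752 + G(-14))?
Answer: 8321478246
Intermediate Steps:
M(w) = 10 (M(w) = 5 + 5 = 10)
G(S) = 70 + S (G(S) = S + 10*7 = S + 70 = 70 + S)
142278 + (28703 + (-39767 - 1*(-90460)))*(104752 + G(-14)) = 142278 + (28703 + (-39767 - 1*(-90460)))*(104752 + (70 - 14)) = 142278 + (28703 + (-39767 + 90460))*(104752 + 56) = 142278 + (28703 + 50693)*104808 = 142278 + 79396*104808 = 142278 + 8321335968 = 8321478246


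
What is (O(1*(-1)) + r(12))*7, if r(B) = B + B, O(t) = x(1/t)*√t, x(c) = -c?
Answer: 168 + 7*I ≈ 168.0 + 7.0*I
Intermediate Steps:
O(t) = -1/√t (O(t) = (-1/t)*√t = -1/√t)
r(B) = 2*B
(O(1*(-1)) + r(12))*7 = (-1/√(1*(-1)) + 2*12)*7 = (-1/√(-1) + 24)*7 = (-(-1)*I + 24)*7 = (I + 24)*7 = (24 + I)*7 = 168 + 7*I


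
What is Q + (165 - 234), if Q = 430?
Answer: 361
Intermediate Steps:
Q + (165 - 234) = 430 + (165 - 234) = 430 - 69 = 361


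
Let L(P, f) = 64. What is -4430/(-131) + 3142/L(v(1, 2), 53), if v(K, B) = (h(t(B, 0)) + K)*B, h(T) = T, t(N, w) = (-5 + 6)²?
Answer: 347561/4192 ≈ 82.911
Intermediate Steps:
t(N, w) = 1 (t(N, w) = 1² = 1)
v(K, B) = B*(1 + K) (v(K, B) = (1 + K)*B = B*(1 + K))
-4430/(-131) + 3142/L(v(1, 2), 53) = -4430/(-131) + 3142/64 = -4430*(-1/131) + 3142*(1/64) = 4430/131 + 1571/32 = 347561/4192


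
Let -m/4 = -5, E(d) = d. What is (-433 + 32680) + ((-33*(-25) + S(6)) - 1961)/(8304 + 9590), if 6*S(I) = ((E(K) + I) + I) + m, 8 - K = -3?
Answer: 3462160135/107364 ≈ 32247.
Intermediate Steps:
K = 11 (K = 8 - 1*(-3) = 8 + 3 = 11)
m = 20 (m = -4*(-5) = 20)
S(I) = 31/6 + I/3 (S(I) = (((11 + I) + I) + 20)/6 = ((11 + 2*I) + 20)/6 = (31 + 2*I)/6 = 31/6 + I/3)
(-433 + 32680) + ((-33*(-25) + S(6)) - 1961)/(8304 + 9590) = (-433 + 32680) + ((-33*(-25) + (31/6 + (1/3)*6)) - 1961)/(8304 + 9590) = 32247 + ((825 + (31/6 + 2)) - 1961)/17894 = 32247 + ((825 + 43/6) - 1961)*(1/17894) = 32247 + (4993/6 - 1961)*(1/17894) = 32247 - 6773/6*1/17894 = 32247 - 6773/107364 = 3462160135/107364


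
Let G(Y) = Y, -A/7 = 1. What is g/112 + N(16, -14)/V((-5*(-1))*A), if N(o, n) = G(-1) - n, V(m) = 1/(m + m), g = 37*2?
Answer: -50923/56 ≈ -909.34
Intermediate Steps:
A = -7 (A = -7*1 = -7)
g = 74
V(m) = 1/(2*m)
N(o, n) = -1 - n
g/112 + N(16, -14)/V((-5*(-1))*A) = 74/112 + (-1 - 1*(-14))/((1/(2*((-5*(-1)*(-7)))))) = 74*(1/112) + (-1 + 14)/((1/(2*((5*(-7)))))) = 37/56 + 13/(((½)/(-35))) = 37/56 + 13/(((½)*(-1/35))) = 37/56 + 13/(-1/70) = 37/56 + 13*(-70) = 37/56 - 910 = -50923/56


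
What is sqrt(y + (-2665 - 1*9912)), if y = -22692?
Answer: I*sqrt(35269) ≈ 187.8*I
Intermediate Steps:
sqrt(y + (-2665 - 1*9912)) = sqrt(-22692 + (-2665 - 1*9912)) = sqrt(-22692 + (-2665 - 9912)) = sqrt(-22692 - 12577) = sqrt(-35269) = I*sqrt(35269)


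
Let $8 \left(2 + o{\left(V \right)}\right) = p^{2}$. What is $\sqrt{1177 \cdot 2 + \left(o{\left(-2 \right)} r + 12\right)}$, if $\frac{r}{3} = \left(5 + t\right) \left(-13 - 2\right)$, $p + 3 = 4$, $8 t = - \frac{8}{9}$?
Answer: $\frac{\sqrt{11114}}{2} \approx 52.711$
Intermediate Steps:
$t = - \frac{1}{9}$ ($t = \frac{\left(-8\right) \frac{1}{9}}{8} = \frac{1}{8} \left(- \frac{8}{9}\right) = - \frac{1}{9} \approx -0.11111$)
$p = 1$ ($p = -3 + 4 = 1$)
$o{\left(V \right)} = - \frac{15}{8}$ ($o{\left(V \right)} = -2 + \frac{1^{2}}{8} = -2 + \frac{1}{8} \cdot 1 = -2 + \frac{1}{8} = - \frac{15}{8}$)
$r = -220$ ($r = 3 \left(5 - \frac{1}{9}\right) \left(-13 - 2\right) = 3 \cdot \frac{44}{9} \left(-15\right) = 3 \left(- \frac{220}{3}\right) = -220$)
$\sqrt{1177 \cdot 2 + \left(o{\left(-2 \right)} r + 12\right)} = \sqrt{1177 \cdot 2 + \left(\left(- \frac{15}{8}\right) \left(-220\right) + 12\right)} = \sqrt{2354 + \left(\frac{825}{2} + 12\right)} = \sqrt{2354 + \frac{849}{2}} = \sqrt{\frac{5557}{2}} = \frac{\sqrt{11114}}{2}$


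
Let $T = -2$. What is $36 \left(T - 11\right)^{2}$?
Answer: $6084$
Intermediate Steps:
$36 \left(T - 11\right)^{2} = 36 \left(-2 - 11\right)^{2} = 36 \left(-13\right)^{2} = 36 \cdot 169 = 6084$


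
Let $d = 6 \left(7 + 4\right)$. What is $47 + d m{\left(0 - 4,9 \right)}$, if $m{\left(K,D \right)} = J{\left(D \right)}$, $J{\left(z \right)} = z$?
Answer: $641$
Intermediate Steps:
$m{\left(K,D \right)} = D$
$d = 66$ ($d = 6 \cdot 11 = 66$)
$47 + d m{\left(0 - 4,9 \right)} = 47 + 66 \cdot 9 = 47 + 594 = 641$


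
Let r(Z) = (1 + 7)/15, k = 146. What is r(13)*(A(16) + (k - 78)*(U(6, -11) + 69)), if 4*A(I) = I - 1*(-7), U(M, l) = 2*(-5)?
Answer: 10714/5 ≈ 2142.8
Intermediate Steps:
U(M, l) = -10
r(Z) = 8/15 (r(Z) = 8*(1/15) = 8/15)
A(I) = 7/4 + I/4 (A(I) = (I - 1*(-7))/4 = (I + 7)/4 = (7 + I)/4 = 7/4 + I/4)
r(13)*(A(16) + (k - 78)*(U(6, -11) + 69)) = 8*((7/4 + (1/4)*16) + (146 - 78)*(-10 + 69))/15 = 8*((7/4 + 4) + 68*59)/15 = 8*(23/4 + 4012)/15 = (8/15)*(16071/4) = 10714/5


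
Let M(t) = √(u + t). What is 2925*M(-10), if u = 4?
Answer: 2925*I*√6 ≈ 7164.8*I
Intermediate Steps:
M(t) = √(4 + t)
2925*M(-10) = 2925*√(4 - 10) = 2925*√(-6) = 2925*(I*√6) = 2925*I*√6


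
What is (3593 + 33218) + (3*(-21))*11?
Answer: 36118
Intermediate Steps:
(3593 + 33218) + (3*(-21))*11 = 36811 - 63*11 = 36811 - 693 = 36118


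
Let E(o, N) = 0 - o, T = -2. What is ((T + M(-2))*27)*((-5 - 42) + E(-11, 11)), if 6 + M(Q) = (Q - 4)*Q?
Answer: -3888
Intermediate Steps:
M(Q) = -6 + Q*(-4 + Q) (M(Q) = -6 + (Q - 4)*Q = -6 + (-4 + Q)*Q = -6 + Q*(-4 + Q))
E(o, N) = -o
((T + M(-2))*27)*((-5 - 42) + E(-11, 11)) = ((-2 + (-6 + (-2)² - 4*(-2)))*27)*((-5 - 42) - 1*(-11)) = ((-2 + (-6 + 4 + 8))*27)*(-47 + 11) = ((-2 + 6)*27)*(-36) = (4*27)*(-36) = 108*(-36) = -3888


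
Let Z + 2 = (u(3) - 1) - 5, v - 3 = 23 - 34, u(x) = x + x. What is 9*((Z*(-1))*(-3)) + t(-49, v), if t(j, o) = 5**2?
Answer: -29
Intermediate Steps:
u(x) = 2*x
v = -8 (v = 3 + (23 - 34) = 3 - 11 = -8)
Z = -2 (Z = -2 + ((2*3 - 1) - 5) = -2 + ((6 - 1) - 5) = -2 + (5 - 5) = -2 + 0 = -2)
t(j, o) = 25
9*((Z*(-1))*(-3)) + t(-49, v) = 9*(-2*(-1)*(-3)) + 25 = 9*(2*(-3)) + 25 = 9*(-6) + 25 = -54 + 25 = -29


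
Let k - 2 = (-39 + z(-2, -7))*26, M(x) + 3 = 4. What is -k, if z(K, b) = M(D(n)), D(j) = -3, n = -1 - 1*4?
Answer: 986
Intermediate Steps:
n = -5 (n = -1 - 4 = -5)
M(x) = 1 (M(x) = -3 + 4 = 1)
z(K, b) = 1
k = -986 (k = 2 + (-39 + 1)*26 = 2 - 38*26 = 2 - 988 = -986)
-k = -1*(-986) = 986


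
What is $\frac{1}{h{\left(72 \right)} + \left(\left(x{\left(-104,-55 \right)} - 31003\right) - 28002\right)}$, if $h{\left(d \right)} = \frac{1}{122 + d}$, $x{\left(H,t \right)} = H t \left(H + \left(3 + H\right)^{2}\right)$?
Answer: $\frac{194}{11192991991} \approx 1.7332 \cdot 10^{-8}$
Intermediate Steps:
$x{\left(H,t \right)} = H t \left(H + \left(3 + H\right)^{2}\right)$
$\frac{1}{h{\left(72 \right)} + \left(\left(x{\left(-104,-55 \right)} - 31003\right) - 28002\right)} = \frac{1}{\frac{1}{122 + 72} - \left(59005 - 5720 \left(-104 + \left(3 - 104\right)^{2}\right)\right)} = \frac{1}{\frac{1}{194} - \left(59005 - 5720 \left(-104 + \left(-101\right)^{2}\right)\right)} = \frac{1}{\frac{1}{194} - \left(59005 - 5720 \left(-104 + 10201\right)\right)} = \frac{1}{\frac{1}{194} - \left(59005 - 57754840\right)} = \frac{1}{\frac{1}{194} + \left(\left(57754840 - 31003\right) - 28002\right)} = \frac{1}{\frac{1}{194} + \left(57723837 - 28002\right)} = \frac{1}{\frac{1}{194} + 57695835} = \frac{1}{\frac{11192991991}{194}} = \frac{194}{11192991991}$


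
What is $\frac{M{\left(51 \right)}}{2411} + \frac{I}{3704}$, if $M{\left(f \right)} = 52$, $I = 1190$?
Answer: $\frac{1530849}{4465172} \approx 0.34284$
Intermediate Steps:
$\frac{M{\left(51 \right)}}{2411} + \frac{I}{3704} = \frac{52}{2411} + \frac{1190}{3704} = 52 \cdot \frac{1}{2411} + 1190 \cdot \frac{1}{3704} = \frac{52}{2411} + \frac{595}{1852} = \frac{1530849}{4465172}$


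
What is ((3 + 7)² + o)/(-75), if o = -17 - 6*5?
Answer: -53/75 ≈ -0.70667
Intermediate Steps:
o = -47 (o = -17 - 30 = -47)
((3 + 7)² + o)/(-75) = ((3 + 7)² - 47)/(-75) = -(10² - 47)/75 = -(100 - 47)/75 = -1/75*53 = -53/75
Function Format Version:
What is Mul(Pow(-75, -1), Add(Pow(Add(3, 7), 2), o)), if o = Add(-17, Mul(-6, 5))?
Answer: Rational(-53, 75) ≈ -0.70667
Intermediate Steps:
o = -47 (o = Add(-17, -30) = -47)
Mul(Pow(-75, -1), Add(Pow(Add(3, 7), 2), o)) = Mul(Pow(-75, -1), Add(Pow(Add(3, 7), 2), -47)) = Mul(Rational(-1, 75), Add(Pow(10, 2), -47)) = Mul(Rational(-1, 75), Add(100, -47)) = Mul(Rational(-1, 75), 53) = Rational(-53, 75)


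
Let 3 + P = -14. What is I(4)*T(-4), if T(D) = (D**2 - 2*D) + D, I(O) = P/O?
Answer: -85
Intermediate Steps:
P = -17 (P = -3 - 14 = -17)
I(O) = -17/O
T(D) = D**2 - D
I(4)*T(-4) = (-17/4)*(-4*(-1 - 4)) = (-17*1/4)*(-4*(-5)) = -17/4*20 = -85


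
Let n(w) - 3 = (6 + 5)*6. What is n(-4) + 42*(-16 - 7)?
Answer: -897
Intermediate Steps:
n(w) = 69 (n(w) = 3 + (6 + 5)*6 = 3 + 11*6 = 3 + 66 = 69)
n(-4) + 42*(-16 - 7) = 69 + 42*(-16 - 7) = 69 + 42*(-23) = 69 - 966 = -897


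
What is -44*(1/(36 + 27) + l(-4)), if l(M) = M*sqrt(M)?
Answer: -44/63 + 352*I ≈ -0.69841 + 352.0*I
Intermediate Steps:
l(M) = M**(3/2)
-44*(1/(36 + 27) + l(-4)) = -44*(1/(36 + 27) + (-4)**(3/2)) = -44*(1/63 - 8*I) = -44/63 + 352*I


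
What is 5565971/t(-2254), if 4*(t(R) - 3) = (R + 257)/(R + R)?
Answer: 100365589072/56093 ≈ 1.7893e+6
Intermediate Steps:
t(R) = 3 + (257 + R)/(8*R) (t(R) = 3 + ((R + 257)/(R + R))/4 = 3 + ((257 + R)/((2*R)))/4 = 3 + ((257 + R)*(1/(2*R)))/4 = 3 + ((257 + R)/(2*R))/4 = 3 + (257 + R)/(8*R))
5565971/t(-2254) = 5565971/(((1/8)*(257 + 25*(-2254))/(-2254))) = 5565971/(((1/8)*(-1/2254)*(257 - 56350))) = 5565971/(((1/8)*(-1/2254)*(-56093))) = 5565971/(56093/18032) = 5565971*(18032/56093) = 100365589072/56093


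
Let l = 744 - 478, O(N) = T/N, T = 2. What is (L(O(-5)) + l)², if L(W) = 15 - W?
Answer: 1979649/25 ≈ 79186.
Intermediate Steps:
O(N) = 2/N
l = 266
(L(O(-5)) + l)² = ((15 - 2/(-5)) + 266)² = ((15 - 2*(-1)/5) + 266)² = ((15 - 1*(-⅖)) + 266)² = ((15 + ⅖) + 266)² = (77/5 + 266)² = (1407/5)² = 1979649/25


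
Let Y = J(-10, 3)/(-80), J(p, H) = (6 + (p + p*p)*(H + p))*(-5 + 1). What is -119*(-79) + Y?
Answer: 46849/5 ≈ 9369.8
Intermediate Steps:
J(p, H) = -24 - 4*(H + p)*(p + p²) (J(p, H) = (6 + (p + p²)*(H + p))*(-4) = (6 + (H + p)*(p + p²))*(-4) = -24 - 4*(H + p)*(p + p²))
Y = -156/5 (Y = (-24 - 4*(-10)² - 4*(-10)³ - 4*3*(-10) - 4*3*(-10)²)/(-80) = (-24 - 4*100 - 4*(-1000) + 120 - 4*3*100)*(-1/80) = (-24 - 400 + 4000 + 120 - 1200)*(-1/80) = 2496*(-1/80) = -156/5 ≈ -31.200)
-119*(-79) + Y = -119*(-79) - 156/5 = 9401 - 156/5 = 46849/5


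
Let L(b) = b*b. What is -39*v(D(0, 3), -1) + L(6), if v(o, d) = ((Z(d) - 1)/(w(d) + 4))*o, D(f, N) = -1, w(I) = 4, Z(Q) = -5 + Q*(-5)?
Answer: 249/8 ≈ 31.125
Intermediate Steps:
Z(Q) = -5 - 5*Q
L(b) = b**2
v(o, d) = o*(-3/4 - 5*d/8) (v(o, d) = (((-5 - 5*d) - 1)/(4 + 4))*o = ((-6 - 5*d)/8)*o = ((-6 - 5*d)*(1/8))*o = (-3/4 - 5*d/8)*o = o*(-3/4 - 5*d/8))
-39*v(D(0, 3), -1) + L(6) = -(-39)*(-1)*(6 + 5*(-1))/8 + 6**2 = -(-39)*(-1)*(6 - 5)/8 + 36 = -(-39)*(-1)/8 + 36 = -39*1/8 + 36 = -39/8 + 36 = 249/8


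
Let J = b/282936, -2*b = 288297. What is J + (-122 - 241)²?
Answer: 24854699757/188624 ≈ 1.3177e+5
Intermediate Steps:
b = -288297/2 (b = -½*288297 = -288297/2 ≈ -1.4415e+5)
J = -96099/188624 (J = -288297/2/282936 = -288297/2*1/282936 = -96099/188624 ≈ -0.50947)
J + (-122 - 241)² = -96099/188624 + (-122 - 241)² = -96099/188624 + (-363)² = -96099/188624 + 131769 = 24854699757/188624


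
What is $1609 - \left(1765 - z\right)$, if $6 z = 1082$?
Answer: $\frac{73}{3} \approx 24.333$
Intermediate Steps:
$z = \frac{541}{3}$ ($z = \frac{1}{6} \cdot 1082 = \frac{541}{3} \approx 180.33$)
$1609 - \left(1765 - z\right) = 1609 - \left(1765 - \frac{541}{3}\right) = 1609 - \frac{4754}{3} = \frac{73}{3}$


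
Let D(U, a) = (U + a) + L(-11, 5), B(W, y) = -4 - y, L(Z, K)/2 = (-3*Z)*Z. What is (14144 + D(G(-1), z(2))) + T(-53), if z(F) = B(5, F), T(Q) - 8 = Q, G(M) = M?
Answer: 13366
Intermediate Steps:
L(Z, K) = -6*Z² (L(Z, K) = 2*((-3*Z)*Z) = 2*(-3*Z²) = -6*Z²)
T(Q) = 8 + Q
z(F) = -4 - F
D(U, a) = -726 + U + a (D(U, a) = (U + a) - 6*(-11)² = (U + a) - 6*121 = (U + a) - 726 = -726 + U + a)
(14144 + D(G(-1), z(2))) + T(-53) = (14144 + (-726 - 1 + (-4 - 1*2))) + (8 - 53) = (14144 + (-726 - 1 + (-4 - 2))) - 45 = (14144 + (-726 - 1 - 6)) - 45 = (14144 - 733) - 45 = 13411 - 45 = 13366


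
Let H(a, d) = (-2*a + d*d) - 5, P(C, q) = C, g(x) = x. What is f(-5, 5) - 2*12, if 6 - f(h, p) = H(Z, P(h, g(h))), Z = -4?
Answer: -46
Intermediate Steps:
H(a, d) = -5 + d**2 - 2*a (H(a, d) = (-2*a + d**2) - 5 = (d**2 - 2*a) - 5 = -5 + d**2 - 2*a)
f(h, p) = 3 - h**2 (f(h, p) = 6 - (-5 + h**2 - 2*(-4)) = 6 - (-5 + h**2 + 8) = 6 - (3 + h**2) = 6 + (-3 - h**2) = 3 - h**2)
f(-5, 5) - 2*12 = (3 - 1*(-5)**2) - 2*12 = (3 - 1*25) - 24 = (3 - 25) - 24 = -22 - 24 = -46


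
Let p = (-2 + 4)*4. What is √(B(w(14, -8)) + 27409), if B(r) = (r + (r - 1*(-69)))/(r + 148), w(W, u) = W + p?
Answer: √792139310/170 ≈ 165.56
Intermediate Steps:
p = 8 (p = 2*4 = 8)
w(W, u) = 8 + W (w(W, u) = W + 8 = 8 + W)
B(r) = (69 + 2*r)/(148 + r) (B(r) = (r + (r + 69))/(148 + r) = (r + (69 + r))/(148 + r) = (69 + 2*r)/(148 + r))
√(B(w(14, -8)) + 27409) = √((69 + 2*(8 + 14))/(148 + (8 + 14)) + 27409) = √((69 + 2*22)/(148 + 22) + 27409) = √((69 + 44)/170 + 27409) = √((1/170)*113 + 27409) = √(113/170 + 27409) = √(4659643/170) = √792139310/170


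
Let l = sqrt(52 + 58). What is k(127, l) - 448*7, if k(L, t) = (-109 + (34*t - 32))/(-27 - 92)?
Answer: -373043/119 - 2*sqrt(110)/7 ≈ -3137.8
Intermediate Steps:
l = sqrt(110) ≈ 10.488
k(L, t) = 141/119 - 2*t/7 (k(L, t) = (-109 + (-32 + 34*t))/(-119) = (-141 + 34*t)*(-1/119) = 141/119 - 2*t/7)
k(127, l) - 448*7 = (141/119 - 2*sqrt(110)/7) - 448*7 = (141/119 - 2*sqrt(110)/7) - 3136 = -373043/119 - 2*sqrt(110)/7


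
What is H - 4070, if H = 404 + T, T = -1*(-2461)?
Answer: -1205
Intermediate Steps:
T = 2461
H = 2865 (H = 404 + 2461 = 2865)
H - 4070 = 2865 - 4070 = -1205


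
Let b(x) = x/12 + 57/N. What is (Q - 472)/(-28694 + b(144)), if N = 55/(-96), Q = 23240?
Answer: -626120/791491 ≈ -0.79106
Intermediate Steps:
N = -55/96 (N = 55*(-1/96) = -55/96 ≈ -0.57292)
b(x) = -5472/55 + x/12 (b(x) = x/12 + 57/(-55/96) = x*(1/12) + 57*(-96/55) = x/12 - 5472/55 = -5472/55 + x/12)
(Q - 472)/(-28694 + b(144)) = (23240 - 472)/(-28694 + (-5472/55 + (1/12)*144)) = 22768/(-28694 + (-5472/55 + 12)) = 22768/(-28694 - 4812/55) = 22768/(-1582982/55) = 22768*(-55/1582982) = -626120/791491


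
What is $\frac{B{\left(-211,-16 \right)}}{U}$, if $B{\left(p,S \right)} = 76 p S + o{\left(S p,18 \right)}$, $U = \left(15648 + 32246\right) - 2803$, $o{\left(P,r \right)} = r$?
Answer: $\frac{256594}{45091} \approx 5.6906$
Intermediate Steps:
$U = 45091$ ($U = 47894 - 2803 = 45091$)
$B{\left(p,S \right)} = 18 + 76 S p$ ($B{\left(p,S \right)} = 76 p S + 18 = 76 S p + 18 = 18 + 76 S p$)
$\frac{B{\left(-211,-16 \right)}}{U} = \frac{18 + 76 \left(-16\right) \left(-211\right)}{45091} = \left(18 + 256576\right) \frac{1}{45091} = 256594 \cdot \frac{1}{45091} = \frac{256594}{45091}$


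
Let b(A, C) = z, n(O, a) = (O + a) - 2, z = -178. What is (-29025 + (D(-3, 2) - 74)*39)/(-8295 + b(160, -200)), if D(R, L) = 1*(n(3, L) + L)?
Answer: 31716/8473 ≈ 3.7432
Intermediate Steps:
n(O, a) = -2 + O + a
D(R, L) = 1 + 2*L (D(R, L) = 1*((-2 + 3 + L) + L) = 1*((1 + L) + L) = 1*(1 + 2*L) = 1 + 2*L)
b(A, C) = -178
(-29025 + (D(-3, 2) - 74)*39)/(-8295 + b(160, -200)) = (-29025 + ((1 + 2*2) - 74)*39)/(-8295 - 178) = (-29025 + ((1 + 4) - 74)*39)/(-8473) = (-29025 + (5 - 74)*39)*(-1/8473) = (-29025 - 69*39)*(-1/8473) = (-29025 - 2691)*(-1/8473) = -31716*(-1/8473) = 31716/8473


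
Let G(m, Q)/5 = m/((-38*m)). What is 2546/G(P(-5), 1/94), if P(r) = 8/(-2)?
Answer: -96748/5 ≈ -19350.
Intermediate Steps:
P(r) = -4 (P(r) = 8*(-½) = -4)
G(m, Q) = -5/38 (G(m, Q) = 5*(m/((-38*m))) = 5*(m*(-1/(38*m))) = 5*(-1/38) = -5/38)
2546/G(P(-5), 1/94) = 2546/(-5/38) = 2546*(-38/5) = -96748/5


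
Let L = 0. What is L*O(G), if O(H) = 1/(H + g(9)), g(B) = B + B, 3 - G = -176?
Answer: 0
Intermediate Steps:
G = 179 (G = 3 - 1*(-176) = 3 + 176 = 179)
g(B) = 2*B
O(H) = 1/(18 + H) (O(H) = 1/(H + 2*9) = 1/(H + 18) = 1/(18 + H))
L*O(G) = 0/(18 + 179) = 0/197 = 0*(1/197) = 0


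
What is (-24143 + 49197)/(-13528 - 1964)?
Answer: -12527/7746 ≈ -1.6172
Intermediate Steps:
(-24143 + 49197)/(-13528 - 1964) = 25054/(-15492) = 25054*(-1/15492) = -12527/7746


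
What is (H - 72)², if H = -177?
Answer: 62001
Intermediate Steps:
(H - 72)² = (-177 - 72)² = (-249)² = 62001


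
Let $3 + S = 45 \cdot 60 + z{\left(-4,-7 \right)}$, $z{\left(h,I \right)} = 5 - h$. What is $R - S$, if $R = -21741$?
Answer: $-24447$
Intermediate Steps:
$S = 2706$ ($S = -3 + \left(45 \cdot 60 + \left(5 - -4\right)\right) = -3 + \left(2700 + \left(5 + 4\right)\right) = -3 + \left(2700 + 9\right) = -3 + 2709 = 2706$)
$R - S = -21741 - 2706 = -24447$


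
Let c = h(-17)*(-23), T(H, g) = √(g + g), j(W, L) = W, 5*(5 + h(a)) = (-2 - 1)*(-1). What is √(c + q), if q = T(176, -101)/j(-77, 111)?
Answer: √(15000370 - 1925*I*√202)/385 ≈ 10.06 - 0.0091741*I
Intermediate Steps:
h(a) = -22/5 (h(a) = -5 + ((-2 - 1)*(-1))/5 = -5 + (-3*(-1))/5 = -5 + (⅕)*3 = -5 + ⅗ = -22/5)
T(H, g) = √2*√g (T(H, g) = √(2*g) = √2*√g)
c = 506/5 (c = -22/5*(-23) = 506/5 ≈ 101.20)
q = -I*√202/77 (q = (√2*√(-101))/(-77) = (√2*(I*√101))*(-1/77) = (I*√202)*(-1/77) = -I*√202/77 ≈ -0.18458*I)
√(c + q) = √(506/5 - I*√202/77)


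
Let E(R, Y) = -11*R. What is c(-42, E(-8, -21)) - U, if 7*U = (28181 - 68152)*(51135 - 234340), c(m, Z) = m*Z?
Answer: -7322912927/7 ≈ -1.0461e+9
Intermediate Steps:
c(m, Z) = Z*m
U = 7322887055/7 (U = ((28181 - 68152)*(51135 - 234340))/7 = (-39971*(-183205))/7 = (⅐)*7322887055 = 7322887055/7 ≈ 1.0461e+9)
c(-42, E(-8, -21)) - U = -11*(-8)*(-42) - 1*7322887055/7 = 88*(-42) - 7322887055/7 = -3696 - 7322887055/7 = -7322912927/7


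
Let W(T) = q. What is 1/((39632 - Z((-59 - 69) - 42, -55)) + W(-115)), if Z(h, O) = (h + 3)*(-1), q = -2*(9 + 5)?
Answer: 1/39437 ≈ 2.5357e-5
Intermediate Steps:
q = -28 (q = -2*14 = -28)
Z(h, O) = -3 - h (Z(h, O) = (3 + h)*(-1) = -3 - h)
W(T) = -28
1/((39632 - Z((-59 - 69) - 42, -55)) + W(-115)) = 1/((39632 - (-3 - ((-59 - 69) - 42))) - 28) = 1/((39632 - (-3 - (-128 - 42))) - 28) = 1/((39632 - (-3 - 1*(-170))) - 28) = 1/((39632 - (-3 + 170)) - 28) = 1/((39632 - 1*167) - 28) = 1/((39632 - 167) - 28) = 1/(39465 - 28) = 1/39437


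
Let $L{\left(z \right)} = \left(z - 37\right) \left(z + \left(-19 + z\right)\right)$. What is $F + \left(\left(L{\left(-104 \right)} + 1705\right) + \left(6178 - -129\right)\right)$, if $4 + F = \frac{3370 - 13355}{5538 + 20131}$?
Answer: $\frac{1027135050}{25669} \approx 40015.0$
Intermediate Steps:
$L{\left(z \right)} = \left(-37 + z\right) \left(-19 + 2 z\right)$
$F = - \frac{112661}{25669}$ ($F = -4 + \frac{3370 - 13355}{5538 + 20131} = -4 - \frac{9985}{25669} = - \frac{112661}{25669} \approx -4.389$)
$F + \left(\left(L{\left(-104 \right)} + 1705\right) + \left(6178 - -129\right)\right) = - \frac{112661}{25669} + \left(\left(\left(703 - -9672 + 2 \left(-104\right)^{2}\right) + 1705\right) + \left(6178 - -129\right)\right) = - \frac{112661}{25669} + \left(\left(\left(703 + 9672 + 2 \cdot 10816\right) + 1705\right) + \left(6178 + 129\right)\right) = - \frac{112661}{25669} + \left(\left(\left(703 + 9672 + 21632\right) + 1705\right) + 6307\right) = - \frac{112661}{25669} + \left(\left(32007 + 1705\right) + 6307\right) = - \frac{112661}{25669} + \left(33712 + 6307\right) = - \frac{112661}{25669} + 40019 = \frac{1027135050}{25669}$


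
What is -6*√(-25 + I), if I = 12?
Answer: -6*I*√13 ≈ -21.633*I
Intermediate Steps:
-6*√(-25 + I) = -6*√(-25 + 12) = -6*I*√13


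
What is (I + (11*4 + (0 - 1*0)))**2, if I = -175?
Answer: 17161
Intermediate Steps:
(I + (11*4 + (0 - 1*0)))**2 = (-175 + (11*4 + (0 - 1*0)))**2 = (-175 + (44 + (0 + 0)))**2 = (-175 + (44 + 0))**2 = (-175 + 44)**2 = (-131)**2 = 17161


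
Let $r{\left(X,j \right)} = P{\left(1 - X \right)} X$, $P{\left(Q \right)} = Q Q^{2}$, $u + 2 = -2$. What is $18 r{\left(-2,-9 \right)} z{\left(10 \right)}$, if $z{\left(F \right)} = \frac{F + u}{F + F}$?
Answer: $- \frac{1458}{5} \approx -291.6$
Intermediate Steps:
$u = -4$ ($u = -2 - 2 = -4$)
$z{\left(F \right)} = \frac{-4 + F}{2 F}$ ($z{\left(F \right)} = \frac{F - 4}{F + F} = \frac{-4 + F}{2 F}$)
$P{\left(Q \right)} = Q^{3}$
$r{\left(X,j \right)} = X \left(1 - X\right)^{3}$ ($r{\left(X,j \right)} = \left(1 - X\right)^{3} X = X \left(1 - X\right)^{3}$)
$18 r{\left(-2,-9 \right)} z{\left(10 \right)} = 18 \left(\left(-1\right) \left(-2\right) \left(-1 - 2\right)^{3}\right) \frac{-4 + 10}{2 \cdot 10} = 18 \left(\left(-1\right) \left(-2\right) \left(-3\right)^{3}\right) \frac{1}{2} \cdot \frac{1}{10} \cdot 6 = 18 \left(\left(-1\right) \left(-2\right) \left(-27\right)\right) \frac{3}{10} = 18 \left(-54\right) \frac{3}{10} = \left(-972\right) \frac{3}{10} = - \frac{1458}{5}$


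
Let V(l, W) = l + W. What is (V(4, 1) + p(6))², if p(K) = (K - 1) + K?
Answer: 256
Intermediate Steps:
V(l, W) = W + l
p(K) = -1 + 2*K (p(K) = (-1 + K) + K = -1 + 2*K)
(V(4, 1) + p(6))² = ((1 + 4) + (-1 + 2*6))² = (5 + (-1 + 12))² = (5 + 11)² = 16² = 256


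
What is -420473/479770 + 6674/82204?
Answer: -3920322189/4929876635 ≈ -0.79522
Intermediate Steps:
-420473/479770 + 6674/82204 = -420473*1/479770 + 6674*(1/82204) = -420473/479770 + 3337/41102 = -3920322189/4929876635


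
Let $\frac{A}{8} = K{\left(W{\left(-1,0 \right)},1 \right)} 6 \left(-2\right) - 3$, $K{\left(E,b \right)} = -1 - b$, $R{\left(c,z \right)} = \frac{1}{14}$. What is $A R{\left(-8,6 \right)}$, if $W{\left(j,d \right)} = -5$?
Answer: $12$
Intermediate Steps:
$R{\left(c,z \right)} = \frac{1}{14}$
$A = 168$ ($A = 8 \left(\left(-1 - 1\right) 6 \left(-2\right) - 3\right) = 8 \left(\left(-1 - 1\right) \left(-12\right) - 3\right) = 8 \left(\left(-2\right) \left(-12\right) - 3\right) = 8 \left(24 - 3\right) = 8 \cdot 21 = 168$)
$A R{\left(-8,6 \right)} = 168 \cdot \frac{1}{14} = 12$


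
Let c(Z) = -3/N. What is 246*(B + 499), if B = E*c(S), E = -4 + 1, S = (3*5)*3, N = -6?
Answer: 122385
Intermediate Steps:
S = 45 (S = 15*3 = 45)
E = -3
c(Z) = ½ (c(Z) = -3/(-6) = -3*(-⅙) = ½)
B = -3/2 (B = -3*½ = -3/2 ≈ -1.5000)
246*(B + 499) = 246*(-3/2 + 499) = 246*(995/2) = 122385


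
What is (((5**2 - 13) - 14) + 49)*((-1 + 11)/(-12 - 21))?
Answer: -470/33 ≈ -14.242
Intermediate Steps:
(((5**2 - 13) - 14) + 49)*((-1 + 11)/(-12 - 21)) = (((25 - 13) - 14) + 49)*(10/(-33)) = ((12 - 14) + 49)*(10*(-1/33)) = (-2 + 49)*(-10/33) = 47*(-10/33) = -470/33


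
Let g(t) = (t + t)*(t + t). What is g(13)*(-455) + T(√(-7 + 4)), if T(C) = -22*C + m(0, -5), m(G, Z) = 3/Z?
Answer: -1537903/5 - 22*I*√3 ≈ -3.0758e+5 - 38.105*I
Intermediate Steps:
g(t) = 4*t² (g(t) = (2*t)*(2*t) = 4*t²)
T(C) = -⅗ - 22*C (T(C) = -22*C + 3/(-5) = -22*C + 3*(-⅕) = -22*C - ⅗ = -⅗ - 22*C)
g(13)*(-455) + T(√(-7 + 4)) = (4*13²)*(-455) + (-⅗ - 22*√(-7 + 4)) = (4*169)*(-455) + (-⅗ - 22*I*√3) = 676*(-455) + (-⅗ - 22*I*√3) = -307580 + (-⅗ - 22*I*√3) = -1537903/5 - 22*I*√3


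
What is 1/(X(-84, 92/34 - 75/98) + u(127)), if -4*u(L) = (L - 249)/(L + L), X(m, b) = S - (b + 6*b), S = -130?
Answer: -60452/8672683 ≈ -0.0069704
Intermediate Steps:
X(m, b) = -130 - 7*b (X(m, b) = -130 - (b + 6*b) = -130 - 7*b)
u(L) = -(-249 + L)/(8*L) (u(L) = -(L - 249)/(4*(L + L)) = -(-249 + L)/(4*(2*L)) = -(-249 + L)*1/(2*L)/4 = -(-249 + L)/(8*L))
1/(X(-84, 92/34 - 75/98) + u(127)) = 1/((-130 - 7*(92/34 - 75/98)) + (⅛)*(249 - 1*127)/127) = 1/((-130 - 7*(92*(1/34) - 75*1/98)) + (⅛)*(1/127)*(249 - 127)) = 1/((-130 - 7*(46/17 - 75/98)) + (⅛)*(1/127)*122) = 1/((-130 - 7*3233/1666) + 61/508) = 1/((-130 - 3233/238) + 61/508) = 1/(-34173/238 + 61/508) = 1/(-8672683/60452) = -60452/8672683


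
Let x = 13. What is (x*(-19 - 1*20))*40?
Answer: -20280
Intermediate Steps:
(x*(-19 - 1*20))*40 = (13*(-19 - 1*20))*40 = (13*(-19 - 20))*40 = (13*(-39))*40 = -507*40 = -20280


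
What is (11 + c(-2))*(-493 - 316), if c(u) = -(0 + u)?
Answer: -10517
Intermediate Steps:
c(u) = -u
(11 + c(-2))*(-493 - 316) = (11 - 1*(-2))*(-493 - 316) = (11 + 2)*(-809) = 13*(-809) = -10517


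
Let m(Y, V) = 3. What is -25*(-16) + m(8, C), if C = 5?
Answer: 403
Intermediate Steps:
-25*(-16) + m(8, C) = -25*(-16) + 3 = 400 + 3 = 403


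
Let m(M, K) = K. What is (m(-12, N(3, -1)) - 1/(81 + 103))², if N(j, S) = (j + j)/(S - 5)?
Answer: 34225/33856 ≈ 1.0109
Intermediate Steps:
N(j, S) = 2*j/(-5 + S) (N(j, S) = (2*j)/(-5 + S) = 2*j/(-5 + S))
(m(-12, N(3, -1)) - 1/(81 + 103))² = (2*3/(-5 - 1) - 1/(81 + 103))² = (2*3/(-6) - 1/184)² = (2*3*(-⅙) - 1*1/184)² = (-1 - 1/184)² = (-185/184)² = 34225/33856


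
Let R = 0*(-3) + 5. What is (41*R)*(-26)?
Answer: -5330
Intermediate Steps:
R = 5 (R = 0 + 5 = 5)
(41*R)*(-26) = (41*5)*(-26) = 205*(-26) = -5330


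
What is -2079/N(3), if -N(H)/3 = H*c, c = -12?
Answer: -77/4 ≈ -19.250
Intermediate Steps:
N(H) = 36*H (N(H) = -3*H*(-12) = -(-36)*H = 36*H)
-2079/N(3) = -2079/(36*3) = -2079/108 = -2079*1/108 = -77/4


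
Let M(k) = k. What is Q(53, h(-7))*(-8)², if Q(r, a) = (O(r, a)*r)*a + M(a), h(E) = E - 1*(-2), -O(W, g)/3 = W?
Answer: 2696320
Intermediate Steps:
O(W, g) = -3*W
h(E) = 2 + E (h(E) = E + 2 = 2 + E)
Q(r, a) = a - 3*a*r² (Q(r, a) = ((-3*r)*r)*a + a = (-3*r²)*a + a = -3*a*r² + a = a - 3*a*r²)
Q(53, h(-7))*(-8)² = ((2 - 7)*(1 - 3*53²))*(-8)² = -5*(1 - 3*2809)*64 = -5*(1 - 8427)*64 = -5*(-8426)*64 = 42130*64 = 2696320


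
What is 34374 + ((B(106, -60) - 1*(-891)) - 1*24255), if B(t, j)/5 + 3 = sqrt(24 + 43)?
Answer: 10995 + 5*sqrt(67) ≈ 11036.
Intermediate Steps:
B(t, j) = -15 + 5*sqrt(67) (B(t, j) = -15 + 5*sqrt(24 + 43) = -15 + 5*sqrt(67))
34374 + ((B(106, -60) - 1*(-891)) - 1*24255) = 34374 + (((-15 + 5*sqrt(67)) - 1*(-891)) - 1*24255) = 34374 + (((-15 + 5*sqrt(67)) + 891) - 24255) = 34374 + ((876 + 5*sqrt(67)) - 24255) = 34374 + (-23379 + 5*sqrt(67)) = 10995 + 5*sqrt(67)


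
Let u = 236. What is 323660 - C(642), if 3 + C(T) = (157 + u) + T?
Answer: 322628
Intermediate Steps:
C(T) = 390 + T (C(T) = -3 + ((157 + 236) + T) = -3 + (393 + T) = 390 + T)
323660 - C(642) = 323660 - (390 + 642) = 323660 - 1*1032 = 323660 - 1032 = 322628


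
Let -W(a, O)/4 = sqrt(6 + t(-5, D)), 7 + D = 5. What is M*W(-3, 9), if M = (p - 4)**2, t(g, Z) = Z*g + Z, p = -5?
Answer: -324*sqrt(14) ≈ -1212.3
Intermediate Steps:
D = -2 (D = -7 + 5 = -2)
t(g, Z) = Z + Z*g
W(a, O) = -4*sqrt(14) (W(a, O) = -4*sqrt(6 - 2*(1 - 5)) = -4*sqrt(6 - 2*(-4)) = -4*sqrt(6 + 8) = -4*sqrt(14))
M = 81 (M = (-5 - 4)**2 = (-9)**2 = 81)
M*W(-3, 9) = 81*(-4*sqrt(14)) = -324*sqrt(14)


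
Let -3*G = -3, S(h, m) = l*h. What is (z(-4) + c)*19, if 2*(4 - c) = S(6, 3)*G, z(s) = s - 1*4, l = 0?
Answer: -76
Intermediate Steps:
S(h, m) = 0 (S(h, m) = 0*h = 0)
G = 1 (G = -1/3*(-3) = 1)
z(s) = -4 + s (z(s) = s - 4 = -4 + s)
c = 4 (c = 4 - 0 = 4 - 1/2*0 = 4 + 0 = 4)
(z(-4) + c)*19 = ((-4 - 4) + 4)*19 = (-8 + 4)*19 = -4*19 = -76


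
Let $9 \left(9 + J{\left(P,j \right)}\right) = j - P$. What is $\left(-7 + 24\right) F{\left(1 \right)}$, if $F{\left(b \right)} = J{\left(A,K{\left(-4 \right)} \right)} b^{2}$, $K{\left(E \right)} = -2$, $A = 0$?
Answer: $- \frac{1411}{9} \approx -156.78$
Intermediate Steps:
$J{\left(P,j \right)} = -9 - \frac{P}{9} + \frac{j}{9}$ ($J{\left(P,j \right)} = -9 + \frac{j - P}{9} = -9 - \left(- \frac{j}{9} + \frac{P}{9}\right) = -9 - \frac{P}{9} + \frac{j}{9}$)
$F{\left(b \right)} = - \frac{83 b^{2}}{9}$ ($F{\left(b \right)} = \left(-9 - 0 + \frac{1}{9} \left(-2\right)\right) b^{2} = \left(-9 + 0 - \frac{2}{9}\right) b^{2} = - \frac{83 b^{2}}{9}$)
$\left(-7 + 24\right) F{\left(1 \right)} = \left(-7 + 24\right) \left(- \frac{83 \cdot 1^{2}}{9}\right) = 17 \left(\left(- \frac{83}{9}\right) 1\right) = 17 \left(- \frac{83}{9}\right) = - \frac{1411}{9}$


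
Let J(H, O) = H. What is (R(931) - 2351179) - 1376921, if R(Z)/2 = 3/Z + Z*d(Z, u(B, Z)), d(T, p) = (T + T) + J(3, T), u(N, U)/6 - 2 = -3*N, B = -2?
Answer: -237842564/931 ≈ -2.5547e+5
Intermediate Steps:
u(N, U) = 12 - 18*N (u(N, U) = 12 + 6*(-3*N) = 12 - 18*N)
d(T, p) = 3 + 2*T (d(T, p) = (T + T) + 3 = 2*T + 3 = 3 + 2*T)
R(Z) = 6/Z + 2*Z*(3 + 2*Z) (R(Z) = 2*(3/Z + Z*(3 + 2*Z)) = 6/Z + 2*Z*(3 + 2*Z))
(R(931) - 2351179) - 1376921 = ((4*931² + 6*931 + 6/931) - 2351179) - 1376921 = ((4*866761 + 5586 + 6*(1/931)) - 2351179) - 1376921 = ((3467044 + 5586 + 6/931) - 2351179) - 1376921 = (3233018536/931 - 2351179) - 1376921 = 1044070887/931 - 1376921 = -237842564/931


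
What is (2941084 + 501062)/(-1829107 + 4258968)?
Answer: 3442146/2429861 ≈ 1.4166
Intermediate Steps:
(2941084 + 501062)/(-1829107 + 4258968) = 3442146/2429861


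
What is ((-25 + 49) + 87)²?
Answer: 12321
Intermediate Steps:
((-25 + 49) + 87)² = (24 + 87)² = 111² = 12321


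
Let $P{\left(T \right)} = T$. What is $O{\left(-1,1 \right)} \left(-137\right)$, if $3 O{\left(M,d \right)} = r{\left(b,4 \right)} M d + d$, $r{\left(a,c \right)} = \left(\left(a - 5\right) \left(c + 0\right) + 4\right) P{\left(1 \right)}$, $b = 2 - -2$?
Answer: $- \frac{137}{3} \approx -45.667$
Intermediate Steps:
$b = 4$ ($b = 2 + 2 = 4$)
$r{\left(a,c \right)} = 4 + c \left(-5 + a\right)$ ($r{\left(a,c \right)} = \left(\left(a - 5\right) \left(c + 0\right) + 4\right) 1 = \left(\left(-5 + a\right) c + 4\right) 1 = \left(c \left(-5 + a\right) + 4\right) 1 = \left(4 + c \left(-5 + a\right)\right) 1 = 4 + c \left(-5 + a\right)$)
$O{\left(M,d \right)} = \frac{d}{3}$ ($O{\left(M,d \right)} = \frac{\left(4 - 20 + 4 \cdot 4\right) M d + d}{3} = \frac{\left(4 - 20 + 16\right) M d + d}{3} = \frac{0 M d + d}{3} = \frac{0 d + d}{3} = \frac{0 + d}{3} = \frac{d}{3}$)
$O{\left(-1,1 \right)} \left(-137\right) = \frac{1}{3} \cdot 1 \left(-137\right) = \frac{1}{3} \left(-137\right) = - \frac{137}{3}$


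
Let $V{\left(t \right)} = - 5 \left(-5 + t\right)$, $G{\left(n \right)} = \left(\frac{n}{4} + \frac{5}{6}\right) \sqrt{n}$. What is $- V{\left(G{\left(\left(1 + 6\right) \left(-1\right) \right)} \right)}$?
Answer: $-25 - \frac{55 i \sqrt{7}}{12} \approx -25.0 - 12.126 i$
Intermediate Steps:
$G{\left(n \right)} = \sqrt{n} \left(\frac{5}{6} + \frac{n}{4}\right)$ ($G{\left(n \right)} = \left(n \frac{1}{4} + 5 \cdot \frac{1}{6}\right) \sqrt{n} = \left(\frac{n}{4} + \frac{5}{6}\right) \sqrt{n} = \left(\frac{5}{6} + \frac{n}{4}\right) \sqrt{n} = \sqrt{n} \left(\frac{5}{6} + \frac{n}{4}\right)$)
$V{\left(t \right)} = 25 - 5 t$
$- V{\left(G{\left(\left(1 + 6\right) \left(-1\right) \right)} \right)} = - (25 - 5 \frac{\sqrt{\left(1 + 6\right) \left(-1\right)} \left(10 + 3 \left(1 + 6\right) \left(-1\right)\right)}{12}) = - (25 - 5 \frac{\sqrt{7 \left(-1\right)} \left(10 + 3 \cdot 7 \left(-1\right)\right)}{12}) = - (25 - 5 \frac{\sqrt{-7} \left(10 + 3 \left(-7\right)\right)}{12}) = - (25 - 5 \frac{i \sqrt{7} \left(10 - 21\right)}{12}) = - (25 - 5 \cdot \frac{1}{12} i \sqrt{7} \left(-11\right)) = - (25 - 5 \left(- \frac{11 i \sqrt{7}}{12}\right)) = - (25 + \frac{55 i \sqrt{7}}{12}) = -25 - \frac{55 i \sqrt{7}}{12}$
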